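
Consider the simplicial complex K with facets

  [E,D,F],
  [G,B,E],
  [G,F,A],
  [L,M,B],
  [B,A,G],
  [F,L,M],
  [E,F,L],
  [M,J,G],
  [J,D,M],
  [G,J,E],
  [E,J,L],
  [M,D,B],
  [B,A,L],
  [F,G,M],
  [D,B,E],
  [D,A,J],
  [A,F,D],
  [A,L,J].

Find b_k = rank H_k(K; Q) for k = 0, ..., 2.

Take the total order A < B < D < E < F < G < J < L < M on the vertex set. Then K (dimension 2) consists of the simplices:

  0-simplices (9): A, B, D, E, F, G, J, L, M
  1-simplices (27): AB, AD, AF, AG, AJ, AL, BD, BE, BG, BL, BM, DE, DF, DJ, DM, EF, EG, EJ, EL, FG, FL, FM, GJ, GM, JL, JM, LM
  2-simplices (18): ABG, ABL, ADF, ADJ, AFG, AJL, BDE, BDM, BEG, BLM, DEF, DJM, EFL, EGJ, EJL, FGM, FLM, GJM

so the chain groups are C_0 ≅ Z^9, C_1 ≅ Z^27, C_2 ≅ Z^18.

Boundary ∂_1: C_1 → C_0 maps an edge to its endpoints' difference, ∂[p,q] = q − p.
The resulting 9×27 matrix has rank 8, and its Smith normal form has invariant factors (1,1,1,1,1,1,1,1).

∂_2: C_2 → C_1 acts by ∂[p,q,r] = [q,r] − [p,r] + [p,q]. For instance
  ∂BEG = EG − BG + BE,
  ∂EFL = FL − EL + EF.
The resulting 27×18 matrix has rank 17, and its Smith normal form has invariant factors (1,1,1,1,1,1,1,1,1,1,1,1,1,1,1,1,1).

Reading off H_k = ker ∂_k / im ∂_{k+1}:

  H_0: rank C_0 − rank ∂_1 = 9 − 8 = 1, and the invariant factors of ∂_1 are all 1, so H_0 = Z.
  H_1: rank ker ∂_1 − rank ∂_2 = (27 − 8) − 17 = 2, and the invariant factors of ∂_2 are all 1, so H_1 = Z^2.
  H_2: rank ker ∂_2 − rank ∂_3 = (18 − 17) − 0 = 1, and there is no ∂_3, so H_2 = Z.

(K is a triangulation of the torus T^2.)

Hence the Betti numbers are b_0 = 1, b_1 = 2, b_2 = 1.

b_0 = 1, b_1 = 2, b_2 = 1.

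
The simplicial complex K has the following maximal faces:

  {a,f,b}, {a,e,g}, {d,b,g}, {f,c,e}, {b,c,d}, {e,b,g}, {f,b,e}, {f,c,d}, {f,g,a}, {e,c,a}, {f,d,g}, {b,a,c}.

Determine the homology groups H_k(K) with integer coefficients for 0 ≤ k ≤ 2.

H_0 ≅ Z,  H_1 ≅ Z_2,  H_2 = 0.

Fix the vertex order a < b < c < d < e < f < g and write every simplex with vertices in increasing order. Then dim K = 2 and the simplices of K are:

  0-simplices (7): a, b, c, d, e, f, g
  1-simplices (18): ab, ac, ae, af, ag, bc, bd, be, bf, bg, cd, ce, cf, df, dg, ef, eg, fg
  2-simplices (12): abc, abf, ace, aeg, afg, bcd, bdg, bef, beg, cdf, cef, dfg

so the chain groups are C_0 ≅ Z^7, C_1 ≅ Z^18, C_2 ≅ Z^12.

The boundary map ∂_1: C_1 → C_0 maps an edge to its endpoints' difference, ∂[p,q] = q − p. For instance
  ∂bd = d − b.
This gives a 7×18 integer matrix of rank 6; reducing to Smith normal form yields diagonal entries (1,1,1,1,1,1).

The boundary map ∂_2: C_2 → C_1 maps a triangle to the signed sum of its edges. For instance
  ∂bcd = cd − bd + bc,
  ∂abf = bf − af + ab.
The 18×12 boundary matrix has rank 12 and Smith normal form diag(1,1,1,1,1,1,1,1,1,1,1,2).

From H_k ≅ ker(∂_k) / im(∂_{k+1}) we obtain:

  H_0: rank C_0 − rank ∂_1 = 7 − 6 = 1, and the invariant factors of ∂_1 are all 1, so H_0 ≅ Z.
  H_1: rank ker ∂_1 − rank ∂_2 = (18 − 6) − 12 = 0, and ∂_2 has invariant factor 2 > 1, so H_1 ≅ Z_2.
  H_2: rank ker ∂_2 − rank ∂_3 = (12 − 12) − 0 = 0, and there is no ∂_3, so H_2 ≅ 0.

(K is a triangulation of the real projective plane RP^2.)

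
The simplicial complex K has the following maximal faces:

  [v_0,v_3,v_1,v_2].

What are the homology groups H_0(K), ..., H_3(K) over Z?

Order the vertices as v_0 < v_1 < v_2 < v_3. Listing each simplex with vertices in this order, K has dimension 3 with simplices:

  0-simplices (4): [v_0], [v_1], [v_2], [v_3]
  1-simplices (6): [v_0,v_1], [v_0,v_2], [v_0,v_3], [v_1,v_2], [v_1,v_3], [v_2,v_3]
  2-simplices (4): [v_0,v_1,v_2], [v_0,v_1,v_3], [v_0,v_2,v_3], [v_1,v_2,v_3]
  3-simplices (1): [v_0,v_1,v_2,v_3]

so the chain groups are C_0 ≅ Z^4, C_1 ≅ Z^6, C_2 ≅ Z^4, C_3 ≅ Z^1.

Boundary ∂_1: C_1 → C_0 is given by ∂[p,q] = [q] − [p].
The 4×6 boundary matrix has rank 3 and Smith normal form diag(1,1,1).

∂_2: C_2 → C_1 acts by ∂[p,q,r] = [q,r] − [p,r] + [p,q]. For instance
  ∂[v_1,v_2,v_3] = [v_2,v_3] − [v_1,v_3] + [v_1,v_2],
  ∂[v_0,v_1,v_3] = [v_1,v_3] − [v_0,v_3] + [v_0,v_1].
As a 6×4 matrix over Z this has rank 3, with invariant factors (1,1,1).

Boundary ∂_3: C_3 → C_2 sends each 3-simplex σ to the alternating sum Σ_i (−1)^i (σ with its i-th vertex removed). For instance
  ∂[v_0,v_1,v_2,v_3] = [v_1,v_2,v_3] − [v_0,v_2,v_3] + [v_0,v_1,v_3] − [v_0,v_1,v_2].
The resulting 4×1 matrix has rank 1, and its Smith normal form has invariant factors (1).

Reading off H_k = ker ∂_k / im ∂_{k+1}:

  H_0: rank C_0 − rank ∂_1 = 4 − 3 = 1, and the invariant factors of ∂_1 are all 1, so H_0 ≅ Z.
  H_1: rank ker ∂_1 − rank ∂_2 = (6 − 3) − 3 = 0, and the invariant factors of ∂_2 are all 1, so H_1 ≅ 0.
  H_2: rank ker ∂_2 − rank ∂_3 = (4 − 3) − 1 = 0, and the invariant factors of ∂_3 are all 1, so H_2 ≅ 0.
  H_3: rank ker ∂_3 − rank ∂_4 = (1 − 1) − 0 = 0, and there is no ∂_4, so H_3 ≅ 0.

As a check, the Euler characteristic is 4 − 6 + 4 − 1 = 1, which agrees with 1 − 0 + 0 − 0 = 1.

H_0 ≅ Z,  H_1 = 0,  H_2 = 0,  H_3 = 0.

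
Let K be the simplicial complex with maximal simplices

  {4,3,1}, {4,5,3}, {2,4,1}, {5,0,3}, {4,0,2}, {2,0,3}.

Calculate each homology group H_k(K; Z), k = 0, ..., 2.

Order the vertices as 0 < 1 < 2 < 3 < 4 < 5. Listing each simplex with vertices in this order, K has dimension 2 with simplices:

  0-simplices (6): [0], [1], [2], [3], [4], [5]
  1-simplices (12): [0,2], [0,3], [0,4], [0,5], [1,2], [1,3], [1,4], [2,3], [2,4], [3,4], [3,5], [4,5]
  2-simplices (6): [0,2,3], [0,2,4], [0,3,5], [1,2,4], [1,3,4], [3,4,5]

so the chain groups are C_0 ≅ Z^6, C_1 ≅ Z^12, C_2 ≅ Z^6.

Boundary ∂_1: C_1 → C_0 maps an edge to its endpoints' difference, ∂[p,q] = q − p. For instance
  ∂[1,3] = [3] − [1].
This gives a 6×12 integer matrix of rank 5; reducing to Smith normal form yields diagonal entries (1,1,1,1,1).

The boundary map ∂_2: C_2 → C_1 maps a triangle to the signed sum of its edges. For instance
  ∂[0,2,4] = [2,4] − [0,4] + [0,2],
  ∂[3,4,5] = [4,5] − [3,5] + [3,4].
This gives a 12×6 integer matrix of rank 6; reducing to Smith normal form yields diagonal entries (1,1,1,1,1,1).

Computing H_k = (kernel of ∂_k) / (image of ∂_{k+1}):

  H_0: rank C_0 − rank ∂_1 = 6 − 5 = 1, and the invariant factors of ∂_1 are all 1, so H_0 = Z.
  H_1: rank ker ∂_1 − rank ∂_2 = (12 − 5) − 6 = 1, and the invariant factors of ∂_2 are all 1, so H_1 = Z.
  H_2: rank ker ∂_2 − rank ∂_3 = (6 − 6) − 0 = 0, and there is no ∂_3, so H_2 = 0.

As a check, the Euler characteristic is 6 − 12 + 6 = 0, which agrees with 1 − 1 + 0 = 0.

H_0 = Z,  H_1 = Z,  H_2 = 0.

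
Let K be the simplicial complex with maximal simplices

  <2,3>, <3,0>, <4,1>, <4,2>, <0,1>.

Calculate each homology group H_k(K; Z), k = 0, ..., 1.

Take the total order 0 < 1 < 2 < 3 < 4 on the vertex set. Then K (dimension 1) consists of the simplices:

  0-simplices (5): [0], [1], [2], [3], [4]
  1-simplices (5): [0,1], [0,3], [1,4], [2,3], [2,4]

giving chain groups C_0 ≅ Z^5, C_1 ≅ Z^5.

The boundary map ∂_1: C_1 → C_0 sends each edge [p,q] (with p < q) to q − p.
The resulting 5×5 matrix has rank 4, and its Smith normal form has invariant factors (1,1,1,1).

Now H_k = ker ∂_k / im ∂_{k+1}, so:

  H_0: rank C_0 − rank ∂_1 = 5 − 4 = 1, and the invariant factors of ∂_1 are all 1, so H_0 ≅ Z.
  H_1: rank ker ∂_1 − rank ∂_2 = (5 − 4) − 0 = 1, and there is no ∂_2, so H_1 ≅ Z.

H_0 ≅ Z,  H_1 ≅ Z.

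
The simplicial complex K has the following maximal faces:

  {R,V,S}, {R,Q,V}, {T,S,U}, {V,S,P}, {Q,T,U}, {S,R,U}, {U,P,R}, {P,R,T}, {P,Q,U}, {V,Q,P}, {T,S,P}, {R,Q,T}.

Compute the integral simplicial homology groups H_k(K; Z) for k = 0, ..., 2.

K has 7 vertices, 18 edges, 12 triangles.
rank ∂_0 = 0, rank ∂_1 = 6 ⇒ b_0 = 7 − 0 − 6 = 1; all invariant factors of ∂_1 are 1 so no torsion. So H_0 ≅ Z.
rank ∂_1 = 6, rank ∂_2 = 12 ⇒ b_1 = 18 − 6 − 12 = 0; ∂_2 has invariant factor(s) [2] giving torsion. So H_1 ≅ Z/2Z.
rank ∂_2 = 12, rank ∂_3 = 0 ⇒ b_2 = 12 − 12 − 0 = 0. So H_2 ≅ 0.

H_0 ≅ Z,  H_1 ≅ Z/2Z,  H_2 = 0.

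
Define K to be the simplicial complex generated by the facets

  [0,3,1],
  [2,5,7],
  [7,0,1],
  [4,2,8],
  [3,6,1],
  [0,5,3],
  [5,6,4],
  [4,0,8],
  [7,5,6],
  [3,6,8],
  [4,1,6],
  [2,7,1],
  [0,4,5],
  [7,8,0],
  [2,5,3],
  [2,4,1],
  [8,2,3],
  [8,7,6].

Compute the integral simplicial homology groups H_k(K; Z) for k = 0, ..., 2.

H_0 ≅ Z,  H_1 ≅ Z^2,  H_2 ≅ Z.

K has 9 vertices, 27 edges, 18 triangles.
rank ∂_0 = 0, rank ∂_1 = 8 ⇒ b_0 = 9 − 0 − 8 = 1; all invariant factors of ∂_1 are 1 so no torsion. So H_0 = Z.
rank ∂_1 = 8, rank ∂_2 = 17 ⇒ b_1 = 27 − 8 − 17 = 2; all invariant factors of ∂_2 are 1 so no torsion. So H_1 = Z^2.
rank ∂_2 = 17, rank ∂_3 = 0 ⇒ b_2 = 18 − 17 − 0 = 1. So H_2 = Z.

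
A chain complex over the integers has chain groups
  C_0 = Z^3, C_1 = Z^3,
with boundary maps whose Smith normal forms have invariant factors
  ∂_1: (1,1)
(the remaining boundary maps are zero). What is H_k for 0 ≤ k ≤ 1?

H_0: b_0 = 3 − 0 − 2 = 1; torsion from ∂_1 factors > 1: none. So H_0 ≅ Z.
H_1: b_1 = 3 − 2 − 0 = 1; torsion from ∂_2 factors > 1: none. So H_1 ≅ Z.

H_0 ≅ Z,  H_1 ≅ Z.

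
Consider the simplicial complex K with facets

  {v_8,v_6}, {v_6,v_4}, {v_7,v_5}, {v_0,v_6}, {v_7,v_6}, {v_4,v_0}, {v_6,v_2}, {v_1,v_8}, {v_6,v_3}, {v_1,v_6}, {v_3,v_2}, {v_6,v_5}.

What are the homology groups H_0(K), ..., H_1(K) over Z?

H_0 = Z,  H_1 = Z^4.

Fix the vertex order v_0 < v_1 < v_2 < v_3 < v_4 < v_5 < v_6 < v_7 < v_8 and write every simplex with vertices in increasing order. Then dim K = 1 and the simplices of K are:

  0-simplices (9): [v_0], [v_1], [v_2], [v_3], [v_4], [v_5], [v_6], [v_7], [v_8]
  1-simplices (12): [v_0,v_4], [v_0,v_6], [v_1,v_6], [v_1,v_8], [v_2,v_3], [v_2,v_6], [v_3,v_6], [v_4,v_6], [v_5,v_6], [v_5,v_7], [v_6,v_7], [v_6,v_8]

so the chain groups are C_0 ≅ Z^9, C_1 ≅ Z^12.

∂_1: C_1 → C_0 is given by ∂[p,q] = [q] − [p].
The resulting 9×12 matrix has rank 8, and its Smith normal form has invariant factors (1,1,1,1,1,1,1,1).

From H_k ≅ ker(∂_k) / im(∂_{k+1}) we obtain:

  H_0: rank C_0 − rank ∂_1 = 9 − 8 = 1, and the invariant factors of ∂_1 are all 1, so H_0 = Z.
  H_1: rank ker ∂_1 − rank ∂_2 = (12 − 8) − 0 = 4, and there is no ∂_2, so H_1 = Z^4.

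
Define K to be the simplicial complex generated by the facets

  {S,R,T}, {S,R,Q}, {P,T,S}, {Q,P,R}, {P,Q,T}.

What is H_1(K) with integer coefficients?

K has 5 vertices, 10 edges, 5 triangles.
rank ∂_1 = 4, rank ∂_2 = 5 ⇒ b_1 = 10 − 4 − 5 = 1; all invariant factors of ∂_2 are 1 so no torsion. So H_1 ≅ Z.

H_1 ≅ Z.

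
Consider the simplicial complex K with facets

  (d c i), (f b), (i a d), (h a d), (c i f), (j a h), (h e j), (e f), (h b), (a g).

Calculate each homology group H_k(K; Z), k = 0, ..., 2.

H_0 ≅ Z,  H_1 ≅ Z^2,  H_2 = 0.

Fix the vertex order a < b < c < d < e < f < g < h < i < j and write every simplex with vertices in increasing order. Then dim K = 2 and the simplices of K are:

  0-simplices (10): a, b, c, d, e, f, g, h, i, j
  1-simplices (17): ad, ag, ah, ai, aj, bf, bh, cd, cf, ci, dh, di, ef, eh, ej, fi, hj
  2-simplices (6): adh, adi, ahj, cdi, cfi, ehj

giving chain groups C_0 ≅ Z^10, C_1 ≅ Z^17, C_2 ≅ Z^6.

The boundary map ∂_1: C_1 → C_0 is given by ∂[p,q] = [q] − [p].
This gives a 10×17 integer matrix of rank 9; reducing to Smith normal form yields diagonal entries (1,1,1,1,1,1,1,1,1).

∂_2: C_2 → C_1 maps a triangle to the signed sum of its edges. For instance
  ∂adh = dh − ah + ad,
  ∂adi = di − ai + ad.
The resulting 17×6 matrix has rank 6, and its Smith normal form has invariant factors (1,1,1,1,1,1).

From H_k ≅ ker(∂_k) / im(∂_{k+1}) we obtain:

  H_0: rank C_0 − rank ∂_1 = 10 − 9 = 1, and the invariant factors of ∂_1 are all 1, so H_0 ≅ Z.
  H_1: rank ker ∂_1 − rank ∂_2 = (17 − 9) − 6 = 2, and the invariant factors of ∂_2 are all 1, so H_1 ≅ Z^2.
  H_2: rank ker ∂_2 − rank ∂_3 = (6 − 6) − 0 = 0, and there is no ∂_3, so H_2 ≅ 0.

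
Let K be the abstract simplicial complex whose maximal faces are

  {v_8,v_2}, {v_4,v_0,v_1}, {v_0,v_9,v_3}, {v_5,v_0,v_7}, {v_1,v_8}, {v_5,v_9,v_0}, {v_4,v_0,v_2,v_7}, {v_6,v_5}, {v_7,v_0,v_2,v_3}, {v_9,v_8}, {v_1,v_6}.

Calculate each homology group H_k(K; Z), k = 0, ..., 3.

Take the total order v_0 < v_1 < v_2 < v_3 < v_4 < v_5 < v_6 < v_7 < v_8 < v_9 on the vertex set. Then K (dimension 3) consists of the simplices:

  0-simplices (10): [v_0], [v_1], [v_2], [v_3], [v_4], [v_5], [v_6], [v_7], [v_8], [v_9]
  1-simplices (21): (21 of them)
  2-simplices (11): (11 of them)
  3-simplices (2): [v_0,v_2,v_3,v_7], [v_0,v_2,v_4,v_7]

Hence C_0 ≅ Z^10, C_1 ≅ Z^21, C_2 ≅ Z^11, C_3 ≅ Z^2.

Boundary ∂_1: C_1 → C_0 is given by ∂[p,q] = [q] − [p]. For instance
  ∂[v_1,v_4] = [v_4] − [v_1].
This gives a 10×21 integer matrix of rank 9; reducing to Smith normal form yields diagonal entries (1,1,1,1,1,1,1,1,1).

Boundary ∂_2: C_2 → C_1 acts by ∂[p,q,r] = [q,r] − [p,r] + [p,q]. For instance
  ∂[v_0,v_5,v_9] = [v_5,v_9] − [v_0,v_9] + [v_0,v_5],
  ∂[v_0,v_3,v_7] = [v_3,v_7] − [v_0,v_7] + [v_0,v_3].
The 21×11 boundary matrix has rank 9 and Smith normal form diag(1,1,1,1,1,1,1,1,1).

The boundary map ∂_3: C_3 → C_2 sends each 3-simplex σ to the alternating sum Σ_i (−1)^i (σ with its i-th vertex removed). For instance
  ∂[v_0,v_2,v_3,v_7] = [v_2,v_3,v_7] − [v_0,v_3,v_7] + [v_0,v_2,v_7] − [v_0,v_2,v_3],
  ∂[v_0,v_2,v_4,v_7] = [v_2,v_4,v_7] − [v_0,v_4,v_7] + [v_0,v_2,v_7] − [v_0,v_2,v_4].
The resulting 11×2 matrix has rank 2, and its Smith normal form has invariant factors (1,1).

From H_k ≅ ker(∂_k) / im(∂_{k+1}) we obtain:

  H_0: rank C_0 − rank ∂_1 = 10 − 9 = 1, and the invariant factors of ∂_1 are all 1, so H_0 ≅ Z.
  H_1: rank ker ∂_1 − rank ∂_2 = (21 − 9) − 9 = 3, and the invariant factors of ∂_2 are all 1, so H_1 ≅ Z^3.
  H_2: rank ker ∂_2 − rank ∂_3 = (11 − 9) − 2 = 0, and the invariant factors of ∂_3 are all 1, so H_2 ≅ 0.
  H_3: rank ker ∂_3 − rank ∂_4 = (2 − 2) − 0 = 0, and there is no ∂_4, so H_3 ≅ 0.

H_0 ≅ Z,  H_1 ≅ Z^3,  H_2 = 0,  H_3 = 0.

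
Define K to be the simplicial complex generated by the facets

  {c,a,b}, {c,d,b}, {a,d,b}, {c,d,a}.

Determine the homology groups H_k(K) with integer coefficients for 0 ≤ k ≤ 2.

H_0 ≅ Z,  H_1 = 0,  H_2 ≅ Z.

K has 4 vertices, 6 edges, 4 triangles.
rank ∂_0 = 0, rank ∂_1 = 3 ⇒ b_0 = 4 − 0 − 3 = 1; all invariant factors of ∂_1 are 1 so no torsion. So H_0 = Z.
rank ∂_1 = 3, rank ∂_2 = 3 ⇒ b_1 = 6 − 3 − 3 = 0; all invariant factors of ∂_2 are 1 so no torsion. So H_1 = 0.
rank ∂_2 = 3, rank ∂_3 = 0 ⇒ b_2 = 4 − 3 − 0 = 1. So H_2 = Z.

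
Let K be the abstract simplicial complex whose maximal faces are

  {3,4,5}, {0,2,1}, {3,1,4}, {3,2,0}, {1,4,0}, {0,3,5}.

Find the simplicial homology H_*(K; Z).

H_0 ≅ Z,  H_1 ≅ Z,  H_2 = 0.

Order the vertices as 0 < 1 < 2 < 3 < 4 < 5. Listing each simplex with vertices in this order, K has dimension 2 with simplices:

  0-simplices (6): [0], [1], [2], [3], [4], [5]
  1-simplices (12): [0,1], [0,2], [0,3], [0,4], [0,5], [1,2], [1,3], [1,4], [2,3], [3,4], [3,5], [4,5]
  2-simplices (6): [0,1,2], [0,1,4], [0,2,3], [0,3,5], [1,3,4], [3,4,5]

giving chain groups C_0 ≅ Z^6, C_1 ≅ Z^12, C_2 ≅ Z^6.

The boundary map ∂_1: C_1 → C_0 maps an edge to its endpoints' difference, ∂[p,q] = q − p. For instance
  ∂[0,3] = [3] − [0].
The 6×12 boundary matrix has rank 5 and Smith normal form diag(1,1,1,1,1).

The boundary map ∂_2: C_2 → C_1 acts by ∂[p,q,r] = [q,r] − [p,r] + [p,q]. For instance
  ∂[0,2,3] = [2,3] − [0,3] + [0,2],
  ∂[0,3,5] = [3,5] − [0,5] + [0,3].
The 12×6 boundary matrix has rank 6 and Smith normal form diag(1,1,1,1,1,1).

Computing H_k = (kernel of ∂_k) / (image of ∂_{k+1}):

  H_0: rank C_0 − rank ∂_1 = 6 − 5 = 1, and the invariant factors of ∂_1 are all 1, so H_0 ≅ Z.
  H_1: rank ker ∂_1 − rank ∂_2 = (12 − 5) − 6 = 1, and the invariant factors of ∂_2 are all 1, so H_1 ≅ Z.
  H_2: rank ker ∂_2 − rank ∂_3 = (6 − 6) − 0 = 0, and there is no ∂_3, so H_2 ≅ 0.

As a check, the Euler characteristic is 6 − 12 + 6 = 0, which agrees with 1 − 1 + 0 = 0.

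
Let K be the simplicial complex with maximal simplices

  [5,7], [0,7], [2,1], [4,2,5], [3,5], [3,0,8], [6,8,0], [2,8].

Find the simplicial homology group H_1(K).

Order the vertices as 0 < 1 < 2 < 3 < 4 < 5 < 6 < 7 < 8. Listing each simplex with vertices in this order, K has dimension 2 with simplices:

  0-simplices (9): [0], [1], [2], [3], [4], [5], [6], [7], [8]
  1-simplices (13): [0,3], [0,6], [0,7], [0,8], [1,2], [2,4], [2,5], [2,8], [3,5], [3,8], [4,5], [5,7], [6,8]
  2-simplices (3): [0,3,8], [0,6,8], [2,4,5]

Hence C_0 ≅ Z^9, C_1 ≅ Z^13, C_2 ≅ Z^3.

The boundary map ∂_1: C_1 → C_0 is given by ∂[p,q] = [q] − [p]. For instance
  ∂[1,2] = [2] − [1].
This gives a 9×13 integer matrix of rank 8; reducing to Smith normal form yields diagonal entries (1,1,1,1,1,1,1,1).

∂_2: C_2 → C_1 acts by ∂[p,q,r] = [q,r] − [p,r] + [p,q]. For instance
  ∂[0,3,8] = [3,8] − [0,8] + [0,3],
  ∂[0,6,8] = [6,8] − [0,8] + [0,6].
As a 13×3 matrix over Z this has rank 3, with invariant factors (1,1,1).

Now H_k = ker ∂_k / im ∂_{k+1}, so:

  H_1: rank ker ∂_1 − rank ∂_2 = (13 − 8) − 3 = 2, and the invariant factors of ∂_2 are all 1, so H_1 ≅ Z^2.

H_1 = Z^2.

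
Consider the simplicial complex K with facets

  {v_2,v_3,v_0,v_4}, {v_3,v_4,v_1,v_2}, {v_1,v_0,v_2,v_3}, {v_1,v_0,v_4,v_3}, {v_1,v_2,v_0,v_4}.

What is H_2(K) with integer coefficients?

K has 5 vertices, 10 edges, 10 triangles, 5 3-simplices.
rank ∂_2 = 6, rank ∂_3 = 4 ⇒ b_2 = 10 − 6 − 4 = 0; all invariant factors of ∂_3 are 1 so no torsion. So H_2 ≅ 0.

H_2 ≅ 0.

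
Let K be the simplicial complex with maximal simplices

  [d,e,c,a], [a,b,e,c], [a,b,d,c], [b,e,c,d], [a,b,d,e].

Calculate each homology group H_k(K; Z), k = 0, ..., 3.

Take the total order a < b < c < d < e on the vertex set. Then K (dimension 3) consists of the simplices:

  0-simplices (5): a, b, c, d, e
  1-simplices (10): ab, ac, ad, ae, bc, bd, be, cd, ce, de
  2-simplices (10): abc, abd, abe, acd, ace, ade, bcd, bce, bde, cde
  3-simplices (5): abcd, abce, abde, acde, bcde

so the chain groups are C_0 ≅ Z^5, C_1 ≅ Z^10, C_2 ≅ Z^10, C_3 ≅ Z^5.

The boundary map ∂_1: C_1 → C_0 is given by ∂[p,q] = [q] − [p]. For instance
  ∂de = e − d.
As a 5×10 matrix over Z this has rank 4, with invariant factors (1,1,1,1).

The boundary map ∂_2: C_2 → C_1 acts by ∂[p,q,r] = [q,r] − [p,r] + [p,q]. For instance
  ∂abe = be − ae + ab,
  ∂acd = cd − ad + ac.
The 10×10 boundary matrix has rank 6 and Smith normal form diag(1,1,1,1,1,1).

The boundary map ∂_3: C_3 → C_2 sends each 3-simplex σ to the alternating sum Σ_i (−1)^i (σ with its i-th vertex removed). For instance
  ∂acde = cde − ade + ace − acd,
  ∂abde = bde − ade + abe − abd.
The resulting 10×5 matrix has rank 4, and its Smith normal form has invariant factors (1,1,1,1).

Reading off H_k = ker ∂_k / im ∂_{k+1}:

  H_0: rank C_0 − rank ∂_1 = 5 − 4 = 1, and the invariant factors of ∂_1 are all 1, so H_0 = Z.
  H_1: rank ker ∂_1 − rank ∂_2 = (10 − 4) − 6 = 0, and the invariant factors of ∂_2 are all 1, so H_1 = 0.
  H_2: rank ker ∂_2 − rank ∂_3 = (10 − 6) − 4 = 0, and the invariant factors of ∂_3 are all 1, so H_2 = 0.
  H_3: rank ker ∂_3 − rank ∂_4 = (5 − 4) − 0 = 1, and there is no ∂_4, so H_3 = Z.

H_0 = Z,  H_1 = 0,  H_2 = 0,  H_3 = Z.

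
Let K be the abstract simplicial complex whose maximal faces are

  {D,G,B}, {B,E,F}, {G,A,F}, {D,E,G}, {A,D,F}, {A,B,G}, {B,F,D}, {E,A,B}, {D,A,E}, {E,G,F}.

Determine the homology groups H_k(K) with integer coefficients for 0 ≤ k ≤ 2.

H_0 ≅ Z,  H_1 ≅ Z/2,  H_2 = 0.

Order the vertices as A < B < D < E < F < G. Listing each simplex with vertices in this order, K has dimension 2 with simplices:

  0-simplices (6): A, B, D, E, F, G
  1-simplices (15): AB, AD, AE, AF, AG, BD, BE, BF, BG, DE, DF, DG, EF, EG, FG
  2-simplices (10): ABE, ABG, ADE, ADF, AFG, BDF, BDG, BEF, DEG, EFG

so the chain groups are C_0 ≅ Z^6, C_1 ≅ Z^15, C_2 ≅ Z^10.

The boundary map ∂_1: C_1 → C_0 sends each edge [p,q] (with p < q) to q − p.
As a 6×15 matrix over Z this has rank 5, with invariant factors (1,1,1,1,1).

∂_2: C_2 → C_1 maps a triangle to the signed sum of its edges. For instance
  ∂ADF = DF − AF + AD,
  ∂ADE = DE − AE + AD.
The 15×10 boundary matrix has rank 10 and Smith normal form diag(1,1,1,1,1,1,1,1,1,2).

Computing H_k = (kernel of ∂_k) / (image of ∂_{k+1}):

  H_0: rank C_0 − rank ∂_1 = 6 − 5 = 1, and the invariant factors of ∂_1 are all 1, so H_0 ≅ Z.
  H_1: rank ker ∂_1 − rank ∂_2 = (15 − 5) − 10 = 0, and ∂_2 has invariant factor 2 > 1, so H_1 ≅ Z/2.
  H_2: rank ker ∂_2 − rank ∂_3 = (10 − 10) − 0 = 0, and there is no ∂_3, so H_2 ≅ 0.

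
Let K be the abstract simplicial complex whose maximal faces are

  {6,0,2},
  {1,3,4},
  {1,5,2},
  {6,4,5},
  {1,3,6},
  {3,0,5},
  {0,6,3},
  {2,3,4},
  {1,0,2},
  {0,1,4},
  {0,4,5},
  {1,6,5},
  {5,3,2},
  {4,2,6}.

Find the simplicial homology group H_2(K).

Order the vertices as 0 < 1 < 2 < 3 < 4 < 5 < 6. Listing each simplex with vertices in this order, K has dimension 2 with simplices:

  0-simplices (7): [0], [1], [2], [3], [4], [5], [6]
  1-simplices (21): [0,1], [0,2], [0,3], [0,4], [0,5], [0,6], [1,2], [1,3], [1,4], [1,5], [1,6], [2,3], [2,4], [2,5], [2,6], [3,4], [3,5], [3,6], [4,5], [4,6], [5,6]
  2-simplices (14): [0,1,2], [0,1,4], [0,2,6], [0,3,5], [0,3,6], [0,4,5], [1,2,5], [1,3,4], [1,3,6], [1,5,6], [2,3,4], [2,3,5], [2,4,6], [4,5,6]

so the chain groups are C_0 ≅ Z^7, C_1 ≅ Z^21, C_2 ≅ Z^14.

∂_1: C_1 → C_0 is given by ∂[p,q] = [q] − [p]. For instance
  ∂[1,2] = [2] − [1].
As a 7×21 matrix over Z this has rank 6, with invariant factors (1,1,1,1,1,1).

The boundary map ∂_2: C_2 → C_1 maps a triangle to the signed sum of its edges. For instance
  ∂[4,5,6] = [5,6] − [4,6] + [4,5],
  ∂[0,1,4] = [1,4] − [0,4] + [0,1].
The 21×14 boundary matrix has rank 13 and Smith normal form diag(1,1,1,1,1,1,1,1,1,1,1,1,1).

From H_k ≅ ker(∂_k) / im(∂_{k+1}) we obtain:

  H_2: rank ker ∂_2 − rank ∂_3 = (14 − 13) − 0 = 1, and there is no ∂_3, so H_2 = Z.

(K is a triangulation of the torus T^2.)

H_2 ≅ Z.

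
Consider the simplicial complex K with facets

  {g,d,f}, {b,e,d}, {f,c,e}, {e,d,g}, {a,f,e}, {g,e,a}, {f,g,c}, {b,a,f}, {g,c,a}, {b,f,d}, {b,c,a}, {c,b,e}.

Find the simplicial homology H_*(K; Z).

H_0 ≅ Z,  H_1 ≅ Z_2,  H_2 = 0.

Order the vertices as a < b < c < d < e < f < g. Listing each simplex with vertices in this order, K has dimension 2 with simplices:

  0-simplices (7): a, b, c, d, e, f, g
  1-simplices (18): ab, ac, ae, af, ag, bc, bd, be, bf, ce, cf, cg, de, df, dg, ef, eg, fg
  2-simplices (12): abc, abf, acg, aef, aeg, bce, bde, bdf, cef, cfg, deg, dfg

Hence C_0 ≅ Z^7, C_1 ≅ Z^18, C_2 ≅ Z^12.

Boundary ∂_1: C_1 → C_0 maps an edge to its endpoints' difference, ∂[p,q] = q − p.
As a 7×18 matrix over Z this has rank 6, with invariant factors (1,1,1,1,1,1).

Boundary ∂_2: C_2 → C_1 maps a triangle to the signed sum of its edges. For instance
  ∂abf = bf − af + ab,
  ∂dfg = fg − dg + df.
As a 18×12 matrix over Z this has rank 12, with invariant factors (1,1,1,1,1,1,1,1,1,1,1,2).

From H_k ≅ ker(∂_k) / im(∂_{k+1}) we obtain:

  H_0: rank C_0 − rank ∂_1 = 7 − 6 = 1, and the invariant factors of ∂_1 are all 1, so H_0 = Z.
  H_1: rank ker ∂_1 − rank ∂_2 = (18 − 6) − 12 = 0, and ∂_2 has invariant factor 2 > 1, so H_1 = Z_2.
  H_2: rank ker ∂_2 − rank ∂_3 = (12 − 12) − 0 = 0, and there is no ∂_3, so H_2 = 0.

(K is a triangulation of the real projective plane RP^2.)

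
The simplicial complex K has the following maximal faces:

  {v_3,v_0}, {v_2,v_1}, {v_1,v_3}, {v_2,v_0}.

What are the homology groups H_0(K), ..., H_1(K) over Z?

Fix the vertex order v_0 < v_1 < v_2 < v_3 and write every simplex with vertices in increasing order. Then dim K = 1 and the simplices of K are:

  0-simplices (4): [v_0], [v_1], [v_2], [v_3]
  1-simplices (4): [v_0,v_2], [v_0,v_3], [v_1,v_2], [v_1,v_3]

Hence C_0 ≅ Z^4, C_1 ≅ Z^4.

Boundary ∂_1: C_1 → C_0 is given by ∂[p,q] = [q] − [p]. For instance
  ∂[v_1,v_2] = [v_2] − [v_1].
This gives a 4×4 integer matrix of rank 3; reducing to Smith normal form yields diagonal entries (1,1,1).

Computing H_k = (kernel of ∂_k) / (image of ∂_{k+1}):

  H_0: rank C_0 − rank ∂_1 = 4 − 3 = 1, and the invariant factors of ∂_1 are all 1, so H_0 ≅ Z.
  H_1: rank ker ∂_1 − rank ∂_2 = (4 − 3) − 0 = 1, and there is no ∂_2, so H_1 ≅ Z.

As a check, the Euler characteristic is 4 − 4 = 0, which agrees with 1 − 1 = 0.

H_0 = Z,  H_1 = Z.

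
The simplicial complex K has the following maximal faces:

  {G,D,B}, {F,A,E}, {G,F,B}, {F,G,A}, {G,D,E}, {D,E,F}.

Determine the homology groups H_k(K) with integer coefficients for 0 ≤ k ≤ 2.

Take the total order A < B < D < E < F < G on the vertex set. Then K (dimension 2) consists of the simplices:

  0-simplices (6): A, B, D, E, F, G
  1-simplices (12): AE, AF, AG, BD, BF, BG, DE, DF, DG, EF, EG, FG
  2-simplices (6): AEF, AFG, BDG, BFG, DEF, DEG

so the chain groups are C_0 ≅ Z^6, C_1 ≅ Z^12, C_2 ≅ Z^6.

∂_1: C_1 → C_0 maps an edge to its endpoints' difference, ∂[p,q] = q − p.
As a 6×12 matrix over Z this has rank 5, with invariant factors (1,1,1,1,1).

The boundary map ∂_2: C_2 → C_1 maps a triangle to the signed sum of its edges. For instance
  ∂BDG = DG − BG + BD,
  ∂DEG = EG − DG + DE.
The resulting 12×6 matrix has rank 6, and its Smith normal form has invariant factors (1,1,1,1,1,1).

Reading off H_k = ker ∂_k / im ∂_{k+1}:

  H_0: rank C_0 − rank ∂_1 = 6 − 5 = 1, and the invariant factors of ∂_1 are all 1, so H_0 ≅ Z.
  H_1: rank ker ∂_1 − rank ∂_2 = (12 − 5) − 6 = 1, and the invariant factors of ∂_2 are all 1, so H_1 ≅ Z.
  H_2: rank ker ∂_2 − rank ∂_3 = (6 − 6) − 0 = 0, and there is no ∂_3, so H_2 ≅ 0.

H_0 ≅ Z,  H_1 ≅ Z,  H_2 = 0.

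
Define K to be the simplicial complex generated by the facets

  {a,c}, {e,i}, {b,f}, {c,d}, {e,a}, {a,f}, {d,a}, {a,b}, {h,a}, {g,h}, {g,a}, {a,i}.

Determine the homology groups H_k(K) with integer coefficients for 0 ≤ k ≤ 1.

Fix the vertex order a < b < c < d < e < f < g < h < i and write every simplex with vertices in increasing order. Then dim K = 1 and the simplices of K are:

  0-simplices (9): a, b, c, d, e, f, g, h, i
  1-simplices (12): ab, ac, ad, ae, af, ag, ah, ai, bf, cd, ei, gh

giving chain groups C_0 ≅ Z^9, C_1 ≅ Z^12.

∂_1: C_1 → C_0 is given by ∂[p,q] = [q] − [p]. For instance
  ∂ei = i − e.
As a 9×12 matrix over Z this has rank 8, with invariant factors (1,1,1,1,1,1,1,1).

Reading off H_k = ker ∂_k / im ∂_{k+1}:

  H_0: rank C_0 − rank ∂_1 = 9 − 8 = 1, and the invariant factors of ∂_1 are all 1, so H_0 ≅ Z.
  H_1: rank ker ∂_1 − rank ∂_2 = (12 − 8) − 0 = 4, and there is no ∂_2, so H_1 ≅ Z^4.

As a check, the Euler characteristic is 9 − 12 = -3, which agrees with 1 − 4 = -3.
(K is a triangulation of a wedge of 4 circles.)

H_0 ≅ Z,  H_1 ≅ Z^4.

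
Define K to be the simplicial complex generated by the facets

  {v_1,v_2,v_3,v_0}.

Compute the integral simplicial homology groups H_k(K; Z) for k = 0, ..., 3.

Take the total order v_0 < v_1 < v_2 < v_3 on the vertex set. Then K (dimension 3) consists of the simplices:

  0-simplices (4): [v_0], [v_1], [v_2], [v_3]
  1-simplices (6): [v_0,v_1], [v_0,v_2], [v_0,v_3], [v_1,v_2], [v_1,v_3], [v_2,v_3]
  2-simplices (4): [v_0,v_1,v_2], [v_0,v_1,v_3], [v_0,v_2,v_3], [v_1,v_2,v_3]
  3-simplices (1): [v_0,v_1,v_2,v_3]

so the chain groups are C_0 ≅ Z^4, C_1 ≅ Z^6, C_2 ≅ Z^4, C_3 ≅ Z^1.

∂_1: C_1 → C_0 maps an edge to its endpoints' difference, ∂[p,q] = q − p. For instance
  ∂[v_0,v_2] = [v_2] − [v_0].
This gives a 4×6 integer matrix of rank 3; reducing to Smith normal form yields diagonal entries (1,1,1).

Boundary ∂_2: C_2 → C_1 acts by ∂[p,q,r] = [q,r] − [p,r] + [p,q]. For instance
  ∂[v_1,v_2,v_3] = [v_2,v_3] − [v_1,v_3] + [v_1,v_2],
  ∂[v_0,v_1,v_2] = [v_1,v_2] − [v_0,v_2] + [v_0,v_1].
The 6×4 boundary matrix has rank 3 and Smith normal form diag(1,1,1).

The boundary map ∂_3: C_3 → C_2 sends each 3-simplex σ to the alternating sum Σ_i (−1)^i (σ with its i-th vertex removed). For instance
  ∂[v_0,v_1,v_2,v_3] = [v_1,v_2,v_3] − [v_0,v_2,v_3] + [v_0,v_1,v_3] − [v_0,v_1,v_2].
As a 4×1 matrix over Z this has rank 1, with invariant factors (1).

Now H_k = ker ∂_k / im ∂_{k+1}, so:

  H_0: rank C_0 − rank ∂_1 = 4 − 3 = 1, and the invariant factors of ∂_1 are all 1, so H_0 = Z.
  H_1: rank ker ∂_1 − rank ∂_2 = (6 − 3) − 3 = 0, and the invariant factors of ∂_2 are all 1, so H_1 = 0.
  H_2: rank ker ∂_2 − rank ∂_3 = (4 − 3) − 1 = 0, and the invariant factors of ∂_3 are all 1, so H_2 = 0.
  H_3: rank ker ∂_3 − rank ∂_4 = (1 − 1) − 0 = 0, and there is no ∂_4, so H_3 = 0.

H_0 = Z,  H_1 = 0,  H_2 = 0,  H_3 = 0.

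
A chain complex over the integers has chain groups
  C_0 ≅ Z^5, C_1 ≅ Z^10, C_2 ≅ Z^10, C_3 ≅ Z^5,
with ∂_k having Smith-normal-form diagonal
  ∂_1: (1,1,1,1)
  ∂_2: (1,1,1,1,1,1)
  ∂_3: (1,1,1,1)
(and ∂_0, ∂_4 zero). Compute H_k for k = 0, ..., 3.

H_0 = Z,  H_1 = 0,  H_2 = 0,  H_3 = Z.

H_0: b_0 = 5 − 0 − 4 = 1; torsion from ∂_1 factors > 1: none. So H_0 = Z.
H_1: b_1 = 10 − 4 − 6 = 0; torsion from ∂_2 factors > 1: none. So H_1 = 0.
H_2: b_2 = 10 − 6 − 4 = 0; torsion from ∂_3 factors > 1: none. So H_2 = 0.
H_3: b_3 = 5 − 4 − 0 = 1; torsion from ∂_4 factors > 1: none. So H_3 = Z.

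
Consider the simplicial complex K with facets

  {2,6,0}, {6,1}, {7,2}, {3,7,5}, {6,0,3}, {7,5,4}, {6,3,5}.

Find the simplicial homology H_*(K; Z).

H_0 = Z,  H_1 = Z,  H_2 = 0.

Take the total order 0 < 1 < 2 < 3 < 4 < 5 < 6 < 7 on the vertex set. Then K (dimension 2) consists of the simplices:

  0-simplices (8): [0], [1], [2], [3], [4], [5], [6], [7]
  1-simplices (13): [0,2], [0,3], [0,6], [1,6], [2,6], [2,7], [3,5], [3,6], [3,7], [4,5], [4,7], [5,6], [5,7]
  2-simplices (5): [0,2,6], [0,3,6], [3,5,6], [3,5,7], [4,5,7]

giving chain groups C_0 ≅ Z^8, C_1 ≅ Z^13, C_2 ≅ Z^5.

∂_1: C_1 → C_0 maps an edge to its endpoints' difference, ∂[p,q] = q − p. For instance
  ∂[0,6] = [6] − [0].
As a 8×13 matrix over Z this has rank 7, with invariant factors (1,1,1,1,1,1,1).

∂_2: C_2 → C_1 acts by ∂[p,q,r] = [q,r] − [p,r] + [p,q]. For instance
  ∂[0,2,6] = [2,6] − [0,6] + [0,2],
  ∂[3,5,7] = [5,7] − [3,7] + [3,5].
The resulting 13×5 matrix has rank 5, and its Smith normal form has invariant factors (1,1,1,1,1).

Computing H_k = (kernel of ∂_k) / (image of ∂_{k+1}):

  H_0: rank C_0 − rank ∂_1 = 8 − 7 = 1, and the invariant factors of ∂_1 are all 1, so H_0 = Z.
  H_1: rank ker ∂_1 − rank ∂_2 = (13 − 7) − 5 = 1, and the invariant factors of ∂_2 are all 1, so H_1 = Z.
  H_2: rank ker ∂_2 − rank ∂_3 = (5 − 5) − 0 = 0, and there is no ∂_3, so H_2 = 0.

As a check, the Euler characteristic is 8 − 13 + 5 = 0, which agrees with 1 − 1 + 0 = 0.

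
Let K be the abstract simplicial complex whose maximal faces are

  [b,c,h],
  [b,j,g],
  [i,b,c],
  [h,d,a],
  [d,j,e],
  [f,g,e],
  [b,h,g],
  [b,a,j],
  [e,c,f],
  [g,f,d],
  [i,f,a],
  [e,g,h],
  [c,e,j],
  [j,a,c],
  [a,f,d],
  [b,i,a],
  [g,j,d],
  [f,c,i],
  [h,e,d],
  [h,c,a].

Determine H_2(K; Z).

H_2 = 0.

Order the vertices as a < b < c < d < e < f < g < h < i < j. Listing each simplex with vertices in this order, K has dimension 2 with simplices:

  0-simplices (10): a, b, c, d, e, f, g, h, i, j
  1-simplices (30): ab, ac, ad, af, ah, ai, aj, bc, bg, bh, bi, bj, ce, cf, ch, ci, cj, de, df, dg, dh, dj, ef, eg, eh, ej, fg, fi, gh, gj
  2-simplices (20): abi, abj, ach, acj, adf, adh, afi, bch, bci, bgh, bgj, cef, cej, cfi, deh, dej, dfg, dgj, efg, egh

so the chain groups are C_0 ≅ Z^10, C_1 ≅ Z^30, C_2 ≅ Z^20.

The boundary map ∂_1: C_1 → C_0 maps an edge to its endpoints' difference, ∂[p,q] = q − p. For instance
  ∂bh = h − b.
This gives a 10×30 integer matrix of rank 9; reducing to Smith normal form yields diagonal entries (1,1,1,1,1,1,1,1,1).

The boundary map ∂_2: C_2 → C_1 acts by ∂[p,q,r] = [q,r] − [p,r] + [p,q]. For instance
  ∂afi = fi − ai + af,
  ∂dgj = gj − dj + dg.
As a 30×20 matrix over Z this has rank 20, with invariant factors (1,1,1,1,1,1,1,1,1,1,1,1,1,1,1,1,1,1,1,2).

Now H_k = ker ∂_k / im ∂_{k+1}, so:

  H_2: rank ker ∂_2 − rank ∂_3 = (20 − 20) − 0 = 0, and there is no ∂_3, so H_2 ≅ 0.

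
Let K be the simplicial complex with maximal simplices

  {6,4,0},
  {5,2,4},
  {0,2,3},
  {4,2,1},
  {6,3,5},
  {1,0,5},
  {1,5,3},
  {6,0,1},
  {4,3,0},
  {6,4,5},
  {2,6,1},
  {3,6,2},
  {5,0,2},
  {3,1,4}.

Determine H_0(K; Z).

H_0 = Z.

We work with the vertex ordering 0 < 1 < 2 < 3 < 4 < 5 < 6. The simplices of K, each written with vertices in increasing order, are:

  0-simplices (7): [0], [1], [2], [3], [4], [5], [6]
  1-simplices (21): [0,1], [0,2], [0,3], [0,4], [0,5], [0,6], [1,2], [1,3], [1,4], [1,5], [1,6], [2,3], [2,4], [2,5], [2,6], [3,4], [3,5], [3,6], [4,5], [4,6], [5,6]
  2-simplices (14): [0,1,5], [0,1,6], [0,2,3], [0,2,5], [0,3,4], [0,4,6], [1,2,4], [1,2,6], [1,3,4], [1,3,5], [2,3,6], [2,4,5], [3,5,6], [4,5,6]

so the chain groups are C_0 ≅ Z^7, C_1 ≅ Z^21, C_2 ≅ Z^14.

∂_1: C_1 → C_0 is given by ∂[p,q] = [q] − [p]. For instance
  ∂[4,6] = [6] − [4].
This gives a 7×21 integer matrix of rank 6; reducing to Smith normal form yields diagonal entries (1,1,1,1,1,1).

∂_2: C_2 → C_1 sends each 2-simplex [p,q,r] to [q,r] − [p,r] + [p,q]. For instance
  ∂[0,1,6] = [1,6] − [0,6] + [0,1],
  ∂[0,1,5] = [1,5] − [0,5] + [0,1].
This gives a 21×14 integer matrix of rank 13; reducing to Smith normal form yields diagonal entries (1,1,1,1,1,1,1,1,1,1,1,1,1).

Computing H_k = (kernel of ∂_k) / (image of ∂_{k+1}):

  H_0: rank C_0 − rank ∂_1 = 7 − 6 = 1, and the invariant factors of ∂_1 are all 1, so H_0 ≅ Z.

(K is a triangulation of the torus T^2.)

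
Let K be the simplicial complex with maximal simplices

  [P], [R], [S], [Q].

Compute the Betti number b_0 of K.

b_0 = 4.

Order the vertices as P < Q < R < S. Listing each simplex with vertices in this order, K has dimension 0 with simplices:

  0-simplices (4): P, Q, R, S

Hence C_0 ≅ Z^4.

From H_k ≅ ker(∂_k) / im(∂_{k+1}) we obtain:

  H_0: rank C_0 − rank ∂_1 = 4 − 0 = 4, and there is no ∂_1, so H_0 = Z^4.

(K is a triangulation of a set of 4 points.)

Hence the Betti numbers are b_0 = 4.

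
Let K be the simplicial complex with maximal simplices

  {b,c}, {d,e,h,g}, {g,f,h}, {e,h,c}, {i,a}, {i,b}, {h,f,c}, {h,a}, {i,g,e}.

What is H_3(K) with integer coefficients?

H_3 = 0.

Take the total order a < b < c < d < e < f < g < h < i on the vertex set. Then K (dimension 3) consists of the simplices:

  0-simplices (9): a, b, c, d, e, f, g, h, i
  1-simplices (17): ah, ai, bc, bi, ce, cf, ch, de, dg, dh, eg, eh, ei, fg, fh, gh, gi
  2-simplices (8): ceh, cfh, deg, deh, dgh, egh, egi, fgh
  3-simplices (1): degh

giving chain groups C_0 ≅ Z^9, C_1 ≅ Z^17, C_2 ≅ Z^8, C_3 ≅ Z^1.

∂_1: C_1 → C_0 maps an edge to its endpoints' difference, ∂[p,q] = q − p. For instance
  ∂dg = g − d.
The resulting 9×17 matrix has rank 8, and its Smith normal form has invariant factors (1,1,1,1,1,1,1,1).

∂_2: C_2 → C_1 maps a triangle to the signed sum of its edges. For instance
  ∂deg = eg − dg + de,
  ∂ceh = eh − ch + ce.
As a 17×8 matrix over Z this has rank 7, with invariant factors (1,1,1,1,1,1,1).

∂_3: C_3 → C_2 sends each 3-simplex σ to the alternating sum Σ_i (−1)^i (σ with its i-th vertex removed). For instance
  ∂degh = egh − dgh + deh − deg.
The resulting 8×1 matrix has rank 1, and its Smith normal form has invariant factors (1).

Computing H_k = (kernel of ∂_k) / (image of ∂_{k+1}):

  H_3: rank ker ∂_3 − rank ∂_4 = (1 − 1) − 0 = 0, and there is no ∂_4, so H_3 = 0.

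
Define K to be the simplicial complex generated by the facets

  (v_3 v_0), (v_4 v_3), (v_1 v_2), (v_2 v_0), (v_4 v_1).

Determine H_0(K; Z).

H_0 ≅ Z.

We work with the vertex ordering v_0 < v_1 < v_2 < v_3 < v_4. The simplices of K, each written with vertices in increasing order, are:

  0-simplices (5): [v_0], [v_1], [v_2], [v_3], [v_4]
  1-simplices (5): [v_0,v_2], [v_0,v_3], [v_1,v_2], [v_1,v_4], [v_3,v_4]

so the chain groups are C_0 ≅ Z^5, C_1 ≅ Z^5.

The boundary map ∂_1: C_1 → C_0 maps an edge to its endpoints' difference, ∂[p,q] = q − p. For instance
  ∂[v_1,v_4] = [v_4] − [v_1].
This gives a 5×5 integer matrix of rank 4; reducing to Smith normal form yields diagonal entries (1,1,1,1).

Computing H_k = (kernel of ∂_k) / (image of ∂_{k+1}):

  H_0: rank C_0 − rank ∂_1 = 5 − 4 = 1, and the invariant factors of ∂_1 are all 1, so H_0 ≅ Z.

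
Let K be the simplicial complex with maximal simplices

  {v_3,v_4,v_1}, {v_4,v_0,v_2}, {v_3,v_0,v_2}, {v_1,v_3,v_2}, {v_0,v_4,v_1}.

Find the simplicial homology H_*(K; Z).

Take the total order v_0 < v_1 < v_2 < v_3 < v_4 on the vertex set. Then K (dimension 2) consists of the simplices:

  0-simplices (5): [v_0], [v_1], [v_2], [v_3], [v_4]
  1-simplices (10): [v_0,v_1], [v_0,v_2], [v_0,v_3], [v_0,v_4], [v_1,v_2], [v_1,v_3], [v_1,v_4], [v_2,v_3], [v_2,v_4], [v_3,v_4]
  2-simplices (5): [v_0,v_1,v_4], [v_0,v_2,v_3], [v_0,v_2,v_4], [v_1,v_2,v_3], [v_1,v_3,v_4]

Hence C_0 ≅ Z^5, C_1 ≅ Z^10, C_2 ≅ Z^5.

Boundary ∂_1: C_1 → C_0 is given by ∂[p,q] = [q] − [p]. For instance
  ∂[v_2,v_3] = [v_3] − [v_2].
As a 5×10 matrix over Z this has rank 4, with invariant factors (1,1,1,1).

Boundary ∂_2: C_2 → C_1 sends each 2-simplex [p,q,r] to [q,r] − [p,r] + [p,q]. For instance
  ∂[v_0,v_1,v_4] = [v_1,v_4] − [v_0,v_4] + [v_0,v_1],
  ∂[v_0,v_2,v_3] = [v_2,v_3] − [v_0,v_3] + [v_0,v_2].
This gives a 10×5 integer matrix of rank 5; reducing to Smith normal form yields diagonal entries (1,1,1,1,1).

Reading off H_k = ker ∂_k / im ∂_{k+1}:

  H_0: rank C_0 − rank ∂_1 = 5 − 4 = 1, and the invariant factors of ∂_1 are all 1, so H_0 ≅ Z.
  H_1: rank ker ∂_1 − rank ∂_2 = (10 − 4) − 5 = 1, and the invariant factors of ∂_2 are all 1, so H_1 ≅ Z.
  H_2: rank ker ∂_2 − rank ∂_3 = (5 − 5) − 0 = 0, and there is no ∂_3, so H_2 ≅ 0.

H_0 ≅ Z,  H_1 ≅ Z,  H_2 = 0.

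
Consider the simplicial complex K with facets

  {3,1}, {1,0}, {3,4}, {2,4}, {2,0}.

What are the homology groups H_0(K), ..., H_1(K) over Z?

H_0 ≅ Z,  H_1 ≅ Z.

K has 5 vertices, 5 edges.
rank ∂_0 = 0, rank ∂_1 = 4 ⇒ b_0 = 5 − 0 − 4 = 1; all invariant factors of ∂_1 are 1 so no torsion. So H_0 ≅ Z.
rank ∂_1 = 4, rank ∂_2 = 0 ⇒ b_1 = 5 − 4 − 0 = 1. So H_1 ≅ Z.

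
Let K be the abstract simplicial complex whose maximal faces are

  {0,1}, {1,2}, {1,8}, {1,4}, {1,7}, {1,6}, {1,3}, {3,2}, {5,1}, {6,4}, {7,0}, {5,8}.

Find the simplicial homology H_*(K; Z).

H_0 ≅ Z,  H_1 ≅ Z^4.

We work with the vertex ordering 0 < 1 < 2 < 3 < 4 < 5 < 6 < 7 < 8. The simplices of K, each written with vertices in increasing order, are:

  0-simplices (9): [0], [1], [2], [3], [4], [5], [6], [7], [8]
  1-simplices (12): [0,1], [0,7], [1,2], [1,3], [1,4], [1,5], [1,6], [1,7], [1,8], [2,3], [4,6], [5,8]

giving chain groups C_0 ≅ Z^9, C_1 ≅ Z^12.

Boundary ∂_1: C_1 → C_0 is given by ∂[p,q] = [q] − [p].
The 9×12 boundary matrix has rank 8 and Smith normal form diag(1,1,1,1,1,1,1,1).

Reading off H_k = ker ∂_k / im ∂_{k+1}:

  H_0: rank C_0 − rank ∂_1 = 9 − 8 = 1, and the invariant factors of ∂_1 are all 1, so H_0 ≅ Z.
  H_1: rank ker ∂_1 − rank ∂_2 = (12 − 8) − 0 = 4, and there is no ∂_2, so H_1 ≅ Z^4.

(K is a triangulation of a wedge of 4 circles.)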